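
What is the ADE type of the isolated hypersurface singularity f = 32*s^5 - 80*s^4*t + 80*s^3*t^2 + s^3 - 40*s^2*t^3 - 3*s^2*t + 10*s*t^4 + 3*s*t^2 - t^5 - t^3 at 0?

E_8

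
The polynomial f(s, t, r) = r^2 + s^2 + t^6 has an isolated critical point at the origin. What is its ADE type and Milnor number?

Type A_{5}, Milnor number mu = 5.

The Hessian of f at 0 has rank 2. Corank 1: A-series; mu = 5 gives A_5.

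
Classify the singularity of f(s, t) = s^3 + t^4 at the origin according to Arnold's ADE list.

E6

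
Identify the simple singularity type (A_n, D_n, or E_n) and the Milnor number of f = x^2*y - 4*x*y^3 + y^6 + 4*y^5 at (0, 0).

Type D_7, Milnor number mu = 7.

The Hessian of f at 0 is [[0, 0], [0, 0]] with rank 0, so corank 2. A Groebner basis of the Jacobian ideal J(f) in C{x,y} is {x^3, x^2*y + 2*x^2/3 - 4*x*y^2/3, -x*y/2 + y^3}; counting standard monomials gives mu = 7. Corank 2; j^3 = x^2*y has shape L^2 M (L != M), so D-series; mu = 7 gives D_7.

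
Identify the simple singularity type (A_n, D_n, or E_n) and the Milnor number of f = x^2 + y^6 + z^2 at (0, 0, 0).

Type A_{5}, Milnor number mu = 5.

The Hessian of f at 0 has rank 2. Corank 1: A-series; mu = 5 gives A_5.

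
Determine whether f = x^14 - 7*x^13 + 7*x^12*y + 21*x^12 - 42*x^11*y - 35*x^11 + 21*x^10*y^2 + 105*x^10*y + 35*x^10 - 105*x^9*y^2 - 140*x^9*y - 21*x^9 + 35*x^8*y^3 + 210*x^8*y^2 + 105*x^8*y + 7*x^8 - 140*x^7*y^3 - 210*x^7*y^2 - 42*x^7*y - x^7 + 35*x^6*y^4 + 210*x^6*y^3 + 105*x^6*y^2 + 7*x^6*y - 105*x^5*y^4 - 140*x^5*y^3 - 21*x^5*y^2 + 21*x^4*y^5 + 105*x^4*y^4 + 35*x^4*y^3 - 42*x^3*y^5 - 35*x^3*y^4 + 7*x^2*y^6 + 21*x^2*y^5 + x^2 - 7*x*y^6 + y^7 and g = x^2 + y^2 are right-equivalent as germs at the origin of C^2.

No.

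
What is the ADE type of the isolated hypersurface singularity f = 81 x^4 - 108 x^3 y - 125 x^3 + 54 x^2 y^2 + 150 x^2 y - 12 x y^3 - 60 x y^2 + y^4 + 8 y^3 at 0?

The Hessian of f at 0 is [[0, 0], [0, 0]] with rank 0, so corank 2. A Groebner basis of the Jacobian ideal J(f) in C{x,y} is {y^4, x*y^2 - 17*y^3/45, x^2 - 4*x*y/5 + 4*y^2/25}; counting standard monomials gives mu = 6. Corank 2; j^3 = -(5*x - 2*y)^3 is a perfect cube, so E-series; the 4-jet and mu = 6 give E_6.

E_{6}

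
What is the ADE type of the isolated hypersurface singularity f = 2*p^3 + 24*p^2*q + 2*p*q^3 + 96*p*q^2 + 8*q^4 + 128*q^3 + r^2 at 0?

E_{7}

The Hessian of f at 0 has rank 1. Corank 2; j^3 = 2*(p + 4*q)^3 is a perfect cube, so E-series; the 4-jet and mu = 7 give E_7.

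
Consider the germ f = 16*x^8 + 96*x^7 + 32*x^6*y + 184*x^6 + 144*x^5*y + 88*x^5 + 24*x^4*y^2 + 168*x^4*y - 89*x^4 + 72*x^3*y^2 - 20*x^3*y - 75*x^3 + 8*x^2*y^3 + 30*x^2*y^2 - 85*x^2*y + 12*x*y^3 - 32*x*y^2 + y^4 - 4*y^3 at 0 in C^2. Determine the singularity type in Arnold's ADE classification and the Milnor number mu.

The Hessian of f at 0 is [[0, 0], [0, 0]] with rank 0, so corank 2. A Groebner basis of the Jacobian ideal J(f) in C{x,y} is {x*y^2 - 125*x*y/46 - 25*y^2/23, 625*x*y/92 + y^3 + 125*y^2/46, x^2 + 91*x*y/115 + 18*y^2/115}; counting standard monomials gives mu = 5. Corank 2; j^3 = -(3*x + y)*(5*x + 2*y)^2 has shape L^2 M (L != M), so D-series; mu = 5 gives D_5.

Type D_{5}, Milnor number mu = 5.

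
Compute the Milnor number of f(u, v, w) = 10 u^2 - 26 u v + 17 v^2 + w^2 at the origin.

1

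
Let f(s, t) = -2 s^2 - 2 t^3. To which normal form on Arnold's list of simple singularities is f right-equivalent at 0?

A2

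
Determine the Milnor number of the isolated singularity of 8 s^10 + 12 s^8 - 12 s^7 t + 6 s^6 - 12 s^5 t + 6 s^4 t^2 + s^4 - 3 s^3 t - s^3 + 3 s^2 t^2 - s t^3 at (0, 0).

The Hessian of f at 0 is [[0, 0], [0, 0]] with rank 0, so corank 2. A Groebner basis of the Jacobian ideal J(f) in C{s,t} is {3*s^2 + t^4 + t^3, s^3, s^2*t - s^2 - t^3/3, -2*s^2 + s*t^2 - 2*t^3/3}; counting standard monomials gives mu = 7. Corank 2; j^3 = -s^3 is a perfect cube, so E-series; the 4-jet and mu = 7 give E_7.

7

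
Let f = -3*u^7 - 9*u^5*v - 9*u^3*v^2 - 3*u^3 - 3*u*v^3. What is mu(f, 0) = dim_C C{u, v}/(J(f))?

7

The Hessian of f at 0 has rank 0. Corank 2; j^3 = -3*u^3 is a perfect cube, so E-series; the 4-jet and mu = 7 give E_7.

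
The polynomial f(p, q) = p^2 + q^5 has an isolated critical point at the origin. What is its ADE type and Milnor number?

Type A_{4}, Milnor number mu = 4.

The Hessian of f at 0 has rank 1. Corank 1: A-series; mu = 4 gives A_4.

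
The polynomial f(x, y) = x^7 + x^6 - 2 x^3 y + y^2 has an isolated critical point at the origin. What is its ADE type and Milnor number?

Type A6, Milnor number mu = 6.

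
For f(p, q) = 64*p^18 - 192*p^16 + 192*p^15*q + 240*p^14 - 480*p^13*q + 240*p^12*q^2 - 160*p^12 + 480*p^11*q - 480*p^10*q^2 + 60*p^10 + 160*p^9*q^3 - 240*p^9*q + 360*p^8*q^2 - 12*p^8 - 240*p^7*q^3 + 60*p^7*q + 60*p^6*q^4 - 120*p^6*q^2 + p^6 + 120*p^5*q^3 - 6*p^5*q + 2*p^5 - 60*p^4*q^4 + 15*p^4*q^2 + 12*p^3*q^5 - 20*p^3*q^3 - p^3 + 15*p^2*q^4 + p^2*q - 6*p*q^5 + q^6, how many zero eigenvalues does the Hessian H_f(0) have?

The Hessian at 0 is [[0, 0], [0, 0]] of rank 0; hence corank 2.

2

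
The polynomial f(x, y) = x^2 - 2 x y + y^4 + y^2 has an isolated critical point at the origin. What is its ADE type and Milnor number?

Type A_3, Milnor number mu = 3.

The Hessian of f at 0 has rank 1. Corank 1: A-series; mu = 3 gives A_3.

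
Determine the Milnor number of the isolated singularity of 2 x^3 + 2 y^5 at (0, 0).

The Hessian of f at 0 is [[0, 0], [0, 0]] with rank 0, so corank 2. A Groebner basis of the Jacobian ideal J(f) in C{x,y} is {y^4, x^2}; counting standard monomials gives mu = 8. Corank 2; j^3 = 2*x^3 is a perfect cube, so E-series; the 5-jet and mu = 8 give E_8.

8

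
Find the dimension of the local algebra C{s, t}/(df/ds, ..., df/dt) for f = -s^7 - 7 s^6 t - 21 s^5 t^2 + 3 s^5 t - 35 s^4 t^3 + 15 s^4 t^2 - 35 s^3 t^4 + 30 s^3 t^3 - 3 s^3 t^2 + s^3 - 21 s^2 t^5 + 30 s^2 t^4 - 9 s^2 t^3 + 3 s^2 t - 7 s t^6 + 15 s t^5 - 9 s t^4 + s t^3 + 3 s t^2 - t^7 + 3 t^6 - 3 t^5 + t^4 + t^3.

7

The Hessian of f at 0 is [[0, 0], [0, 0]] with rank 0, so corank 2. A Groebner basis of the Jacobian ideal J(f) in C{s,t} is {s^3 + 3*s^2*t + 6*s^2 + 12*s*t + 6*t^2, -3*s^2 + s*t^2 - 6*s*t - 3*t^2, 3*s^2 + 6*s*t + t^3 + 3*t^2}; counting standard monomials gives mu = 7. Corank 2; j^3 = (s + t)^3 is a perfect cube, so E-series; the 4-jet and mu = 7 give E_7.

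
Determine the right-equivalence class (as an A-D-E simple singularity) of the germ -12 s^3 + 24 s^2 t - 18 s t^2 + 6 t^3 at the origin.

The Hessian of f at 0 has rank 0. Corank 2; j^3 = -6*(s - t)*(2*s^2 - 2*s*t + t^2) splits into three distinct lines over C (the quadratic factor has nonzero discriminant), so D_4.

D_{4}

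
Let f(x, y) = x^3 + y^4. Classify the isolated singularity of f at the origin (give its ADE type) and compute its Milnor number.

The Hessian of f at 0 has rank 0. Corank 2; j^3 = x^3 is a perfect cube, so E-series; the 4-jet and mu = 6 give E_6.

Type E_{6}, Milnor number mu = 6.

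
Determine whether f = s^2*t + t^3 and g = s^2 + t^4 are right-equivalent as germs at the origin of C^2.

No.

The Hessian of f at 0 is [[0, 0], [0, 0]] with rank 0, so corank 2. A Groebner basis of the Jacobian ideal J(f) in C{s,t} is {t^3, s^2 + 3*t^2, s*t}; counting standard monomials gives mu = 4. Corank 2; j^3 = t*(s^2 + t^2) splits into three distinct lines over C (the quadratic factor has nonzero discriminant), so D_4. The Hessian of g at 0 is [[2, 0], [0, 0]] with rank 1, so corank 1. A Groebner basis of the Jacobian ideal J(g) in C{s,t} is {t^3, s}; counting standard monomials gives mu = 3. Corank 1: A-series; mu = 3 gives A_3. f is D_4 but g is A_3, hence not right-equivalent.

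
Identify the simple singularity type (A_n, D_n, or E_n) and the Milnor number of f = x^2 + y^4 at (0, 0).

The Hessian of f at 0 has rank 1. Corank 1: A-series; mu = 3 gives A_3.

Type A_3, Milnor number mu = 3.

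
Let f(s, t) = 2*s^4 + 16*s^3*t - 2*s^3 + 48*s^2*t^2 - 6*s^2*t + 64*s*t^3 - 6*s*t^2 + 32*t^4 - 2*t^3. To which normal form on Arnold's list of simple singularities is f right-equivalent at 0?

E_{6}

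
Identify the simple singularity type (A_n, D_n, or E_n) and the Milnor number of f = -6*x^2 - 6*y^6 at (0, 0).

Type A_5, Milnor number mu = 5.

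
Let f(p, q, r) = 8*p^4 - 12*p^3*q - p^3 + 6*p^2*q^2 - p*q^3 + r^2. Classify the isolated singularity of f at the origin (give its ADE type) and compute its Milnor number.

Type E7, Milnor number mu = 7.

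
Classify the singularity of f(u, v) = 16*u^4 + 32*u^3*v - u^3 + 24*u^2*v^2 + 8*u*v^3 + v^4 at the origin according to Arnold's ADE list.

The Hessian of f at 0 has rank 0. Corank 2; j^3 = -u^3 is a perfect cube, so E-series; the 4-jet and mu = 6 give E_6.

E6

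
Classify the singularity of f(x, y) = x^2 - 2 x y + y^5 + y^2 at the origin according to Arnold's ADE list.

A4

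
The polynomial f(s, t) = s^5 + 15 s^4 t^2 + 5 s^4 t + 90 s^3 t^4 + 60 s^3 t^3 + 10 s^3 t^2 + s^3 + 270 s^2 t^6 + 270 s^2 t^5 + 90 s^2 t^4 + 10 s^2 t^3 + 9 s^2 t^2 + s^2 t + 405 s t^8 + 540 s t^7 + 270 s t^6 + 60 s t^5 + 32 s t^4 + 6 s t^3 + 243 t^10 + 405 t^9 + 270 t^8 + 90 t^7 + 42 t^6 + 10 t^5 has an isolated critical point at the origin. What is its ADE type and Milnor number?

The Hessian of f at 0 is [[0, 0], [0, 0]] with rank 0, so corank 2. A Groebner basis of the Jacobian ideal J(f) in C{s,t} is {s^3, s^2*t, 3*s^2/4 + s*t^2, -5*s^2/12 + s*t/3 + t^3}; counting standard monomials gives mu = 6. Corank 2; j^3 = s^2*(s + t) has shape L^2 M (L != M), so D-series; mu = 6 gives D_6.

Type D_6, Milnor number mu = 6.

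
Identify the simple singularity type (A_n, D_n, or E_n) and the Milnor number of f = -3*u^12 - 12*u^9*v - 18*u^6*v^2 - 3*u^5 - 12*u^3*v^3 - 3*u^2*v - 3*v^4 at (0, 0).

Type D5, Milnor number mu = 5.

The Hessian of f at 0 is [[0, 0], [0, 0]] with rank 0, so corank 2. A Groebner basis of the Jacobian ideal J(f) in C{u,v} is {u^3, u^2/4 + v^3, u*v}; counting standard monomials gives mu = 5. Corank 2; j^3 = -3*u^2*v has shape L^2 M (L != M), so D-series; mu = 5 gives D_5.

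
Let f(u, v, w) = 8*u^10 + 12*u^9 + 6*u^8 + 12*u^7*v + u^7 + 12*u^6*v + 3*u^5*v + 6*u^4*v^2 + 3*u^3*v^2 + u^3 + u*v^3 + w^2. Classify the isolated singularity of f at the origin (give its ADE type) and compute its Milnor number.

The Hessian of f at 0 has rank 1. Corank 2; j^3 = u^3 is a perfect cube, so E-series; the 4-jet and mu = 7 give E_7.

Type E_7, Milnor number mu = 7.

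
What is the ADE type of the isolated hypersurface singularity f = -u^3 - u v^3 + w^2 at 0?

The Hessian of f at 0 is [[0, 0, 0], [0, 0, 0], [0, 0, 2]] with rank 1, so corank 2. A Groebner basis of the Jacobian ideal J(f) in C{u,v,w} is {u^3, u*v^2, 3*u^2 + v^3, w}; counting standard monomials gives mu = 7. Corank 2; j^3 = -u^3 is a perfect cube, so E-series; the 4-jet and mu = 7 give E_7.

E_{7}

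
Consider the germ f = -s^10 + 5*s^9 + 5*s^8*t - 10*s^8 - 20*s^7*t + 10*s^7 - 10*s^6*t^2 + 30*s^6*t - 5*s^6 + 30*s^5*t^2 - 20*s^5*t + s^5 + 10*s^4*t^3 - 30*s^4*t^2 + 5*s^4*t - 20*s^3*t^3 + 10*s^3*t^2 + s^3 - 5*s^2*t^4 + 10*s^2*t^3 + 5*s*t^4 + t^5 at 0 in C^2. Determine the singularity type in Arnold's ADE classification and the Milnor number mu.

Type E_{8}, Milnor number mu = 8.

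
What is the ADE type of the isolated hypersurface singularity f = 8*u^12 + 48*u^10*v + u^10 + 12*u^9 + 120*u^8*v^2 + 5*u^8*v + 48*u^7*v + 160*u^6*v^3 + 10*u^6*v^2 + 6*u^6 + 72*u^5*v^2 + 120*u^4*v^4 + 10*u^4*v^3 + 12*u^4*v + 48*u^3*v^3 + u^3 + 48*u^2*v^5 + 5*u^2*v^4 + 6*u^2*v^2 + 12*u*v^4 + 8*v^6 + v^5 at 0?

E8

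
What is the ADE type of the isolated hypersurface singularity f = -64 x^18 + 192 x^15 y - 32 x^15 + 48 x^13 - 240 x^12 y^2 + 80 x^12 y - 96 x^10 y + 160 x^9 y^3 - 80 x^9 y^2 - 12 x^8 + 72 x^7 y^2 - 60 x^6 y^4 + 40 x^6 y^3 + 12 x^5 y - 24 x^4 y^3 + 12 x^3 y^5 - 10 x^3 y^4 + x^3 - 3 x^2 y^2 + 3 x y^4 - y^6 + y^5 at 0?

The Hessian of f at 0 is [[0, 0], [0, 0]] with rank 0, so corank 2. A Groebner basis of the Jacobian ideal J(f) in C{x,y} is {y^4, x^3, -x^2/2 + x*y^2}; counting standard monomials gives mu = 8. Corank 2; j^3 = x^3 is a perfect cube, so E-series; the 5-jet and mu = 8 give E_8.

E_8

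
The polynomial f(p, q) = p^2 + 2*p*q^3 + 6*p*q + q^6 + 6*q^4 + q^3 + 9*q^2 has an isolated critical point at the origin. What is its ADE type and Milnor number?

Type A2, Milnor number mu = 2.

The Hessian of f at 0 is [[2, 6], [6, 18]] with rank 1, so corank 1. A Groebner basis of the Jacobian ideal J(f) in C{p,q} is {q^2, p + 3*q}; counting standard monomials gives mu = 2. Corank 1: A-series; mu = 2 gives A_2.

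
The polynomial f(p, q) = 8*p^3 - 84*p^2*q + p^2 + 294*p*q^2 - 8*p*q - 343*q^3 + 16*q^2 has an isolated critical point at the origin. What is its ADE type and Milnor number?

The Hessian of f at 0 has rank 1. Corank 1: A-series; mu = 2 gives A_2.

Type A_2, Milnor number mu = 2.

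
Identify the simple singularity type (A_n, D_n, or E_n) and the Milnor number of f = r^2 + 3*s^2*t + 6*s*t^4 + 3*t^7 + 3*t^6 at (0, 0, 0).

The Hessian of f at 0 has rank 1. Corank 2; j^3 = 3*s^2*t has shape L^2 M (L != M), so D-series; mu = 7 gives D_7.

Type D_{7}, Milnor number mu = 7.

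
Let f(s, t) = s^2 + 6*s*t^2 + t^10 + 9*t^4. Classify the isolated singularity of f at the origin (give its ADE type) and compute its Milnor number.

Type A_{9}, Milnor number mu = 9.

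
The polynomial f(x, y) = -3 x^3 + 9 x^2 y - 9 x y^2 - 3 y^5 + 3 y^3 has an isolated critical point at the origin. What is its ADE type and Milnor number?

Type E_{8}, Milnor number mu = 8.

The Hessian of f at 0 has rank 0. Corank 2; j^3 = -3*(x - y)^3 is a perfect cube, so E-series; the 5-jet and mu = 8 give E_8.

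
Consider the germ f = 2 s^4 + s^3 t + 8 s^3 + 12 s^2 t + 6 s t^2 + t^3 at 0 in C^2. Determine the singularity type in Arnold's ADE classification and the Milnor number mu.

Type E_{7}, Milnor number mu = 7.

The Hessian of f at 0 is [[0, 0], [0, 0]] with rank 0, so corank 2. A Groebner basis of the Jacobian ideal J(f) in C{s,t} is {768*s^2 + 768*s*t + t^4 - 8*t^3 + 192*t^2, s^3 + 12*s^2 + 12*s*t + 3*t^2, s^2*t - 24*s^2 - 24*s*t - 6*t^2, 32*s^2 + s*t^2 + 32*s*t + t^3/6 + 8*t^2}; counting standard monomials gives mu = 7. Corank 2; j^3 = (2*s + t)^3 is a perfect cube, so E-series; the 4-jet and mu = 7 give E_7.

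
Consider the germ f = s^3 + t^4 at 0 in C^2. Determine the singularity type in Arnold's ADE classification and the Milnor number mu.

The Hessian of f at 0 has rank 0. Corank 2; j^3 = s^3 is a perfect cube, so E-series; the 4-jet and mu = 6 give E_6.

Type E_6, Milnor number mu = 6.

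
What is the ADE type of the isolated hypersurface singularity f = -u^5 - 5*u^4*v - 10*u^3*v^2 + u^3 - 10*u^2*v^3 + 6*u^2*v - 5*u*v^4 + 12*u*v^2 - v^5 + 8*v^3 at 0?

E_{8}

The Hessian of f at 0 has rank 0. Corank 2; j^3 = (u + 2*v)^3 is a perfect cube, so E-series; the 5-jet and mu = 8 give E_8.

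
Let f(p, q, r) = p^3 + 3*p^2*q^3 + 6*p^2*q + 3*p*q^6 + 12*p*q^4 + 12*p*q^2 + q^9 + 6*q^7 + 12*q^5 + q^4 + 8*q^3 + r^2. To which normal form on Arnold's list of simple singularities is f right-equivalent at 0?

The Hessian of f at 0 is [[0, 0, 0], [0, 0, 0], [0, 0, 2]] with rank 1, so corank 2. A Groebner basis of the Jacobian ideal J(f) in C{p,q,r} is {q^3, p^2 + 4*p*q + 4*q^2, r}; counting standard monomials gives mu = 6. Corank 2; j^3 = (p + 2*q)^3 is a perfect cube, so E-series; the 4-jet and mu = 6 give E_6.

E6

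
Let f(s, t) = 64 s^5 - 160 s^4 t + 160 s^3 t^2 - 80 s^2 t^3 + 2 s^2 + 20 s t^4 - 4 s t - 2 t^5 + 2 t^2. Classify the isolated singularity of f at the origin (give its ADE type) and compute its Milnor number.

Type A4, Milnor number mu = 4.

The Hessian of f at 0 is [[4, -4], [-4, 4]] with rank 1, so corank 1. A Groebner basis of the Jacobian ideal J(f) in C{s,t} is {t^4, s - t}; counting standard monomials gives mu = 4. Corank 1: A-series; mu = 4 gives A_4.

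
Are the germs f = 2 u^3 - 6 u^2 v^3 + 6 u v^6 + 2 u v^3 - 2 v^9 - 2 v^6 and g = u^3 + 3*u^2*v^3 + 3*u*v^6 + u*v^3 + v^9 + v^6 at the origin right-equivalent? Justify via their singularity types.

The Hessian of f at 0 is [[0, 0], [0, 0]] with rank 0, so corank 2. A Groebner basis of the Jacobian ideal J(f) in C{u,v} is {u^3, u*v^2, 3*u^2 + v^3}; counting standard monomials gives mu = 7. Corank 2; j^3 = 2*u^3 is a perfect cube, so E-series; the 4-jet and mu = 7 give E_7. The Hessian of g at 0 is [[0, 0], [0, 0]] with rank 0, so corank 2. A Groebner basis of the Jacobian ideal J(g) in C{u,v} is {u^3, u*v^2, 3*u^2 + v^3}; counting standard monomials gives mu = 7. Corank 2; j^3 = u^3 is a perfect cube, so E-series; the 4-jet and mu = 7 give E_7. Both have type E_7, hence right-equivalent.

Yes.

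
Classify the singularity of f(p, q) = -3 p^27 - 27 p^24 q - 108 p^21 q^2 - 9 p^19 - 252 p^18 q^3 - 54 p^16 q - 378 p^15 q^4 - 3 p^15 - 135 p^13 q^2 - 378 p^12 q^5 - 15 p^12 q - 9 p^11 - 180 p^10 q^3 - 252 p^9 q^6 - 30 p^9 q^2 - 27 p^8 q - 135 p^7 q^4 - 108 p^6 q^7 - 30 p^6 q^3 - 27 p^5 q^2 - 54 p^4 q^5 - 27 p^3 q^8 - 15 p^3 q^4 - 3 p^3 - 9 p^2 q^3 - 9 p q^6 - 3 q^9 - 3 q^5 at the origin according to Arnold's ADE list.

E_{8}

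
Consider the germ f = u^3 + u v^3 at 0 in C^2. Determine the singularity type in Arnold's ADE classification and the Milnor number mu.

The Hessian of f at 0 has rank 0. Corank 2; j^3 = u^3 is a perfect cube, so E-series; the 4-jet and mu = 7 give E_7.

Type E7, Milnor number mu = 7.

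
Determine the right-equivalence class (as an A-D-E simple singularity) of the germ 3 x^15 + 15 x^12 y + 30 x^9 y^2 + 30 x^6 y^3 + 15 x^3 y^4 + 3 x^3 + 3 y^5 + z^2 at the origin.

The Hessian of f at 0 has rank 1. Corank 2; j^3 = 3*x^3 is a perfect cube, so E-series; the 5-jet and mu = 8 give E_8.

E_8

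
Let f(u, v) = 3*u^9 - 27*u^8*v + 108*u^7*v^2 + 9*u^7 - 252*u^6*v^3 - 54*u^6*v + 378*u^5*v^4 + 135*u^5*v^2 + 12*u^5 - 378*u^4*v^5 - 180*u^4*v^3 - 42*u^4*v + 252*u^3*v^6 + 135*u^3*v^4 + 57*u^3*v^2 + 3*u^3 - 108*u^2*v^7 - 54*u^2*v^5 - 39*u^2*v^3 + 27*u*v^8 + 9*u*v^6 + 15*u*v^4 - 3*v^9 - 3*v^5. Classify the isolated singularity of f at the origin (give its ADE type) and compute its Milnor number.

Type E_{8}, Milnor number mu = 8.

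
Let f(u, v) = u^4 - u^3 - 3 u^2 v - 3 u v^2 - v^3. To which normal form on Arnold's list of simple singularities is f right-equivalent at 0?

E6

The Hessian of f at 0 is [[0, 0], [0, 0]] with rank 0, so corank 2. A Groebner basis of the Jacobian ideal J(f) in C{u,v} is {v^4, u*v^2 + 2*v^3/3, u^2 + 2*u*v + v^2}; counting standard monomials gives mu = 6. Corank 2; j^3 = -(u + v)^3 is a perfect cube, so E-series; the 4-jet and mu = 6 give E_6.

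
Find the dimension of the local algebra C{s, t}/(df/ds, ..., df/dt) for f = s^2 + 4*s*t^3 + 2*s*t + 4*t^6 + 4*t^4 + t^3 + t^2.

2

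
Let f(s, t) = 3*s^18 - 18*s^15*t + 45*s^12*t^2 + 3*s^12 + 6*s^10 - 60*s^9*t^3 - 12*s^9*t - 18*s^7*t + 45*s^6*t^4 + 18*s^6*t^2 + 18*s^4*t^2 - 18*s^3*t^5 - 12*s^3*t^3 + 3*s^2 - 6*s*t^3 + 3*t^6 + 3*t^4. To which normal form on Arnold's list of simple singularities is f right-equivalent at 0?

A_3

The Hessian of f at 0 is [[6, 0], [0, 0]] with rank 1, so corank 1. A Groebner basis of the Jacobian ideal J(f) in C{s,t} is {t^3, s}; counting standard monomials gives mu = 3. Corank 1: A-series; mu = 3 gives A_3.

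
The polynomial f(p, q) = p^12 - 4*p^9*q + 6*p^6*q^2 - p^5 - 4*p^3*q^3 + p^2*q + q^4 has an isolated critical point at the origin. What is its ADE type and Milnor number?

Type D_5, Milnor number mu = 5.

The Hessian of f at 0 has rank 0. Corank 2; j^3 = p^2*q has shape L^2 M (L != M), so D-series; mu = 5 gives D_5.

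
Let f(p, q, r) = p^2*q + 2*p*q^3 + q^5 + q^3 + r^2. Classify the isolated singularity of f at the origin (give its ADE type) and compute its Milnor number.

The Hessian of f at 0 has rank 1. Corank 2; j^3 = q*(p^2 + q^2) splits into three distinct lines over C (the quadratic factor has nonzero discriminant), so D_4.

Type D_4, Milnor number mu = 4.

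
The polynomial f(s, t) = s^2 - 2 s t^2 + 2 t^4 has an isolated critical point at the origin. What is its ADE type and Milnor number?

The Hessian of f at 0 has rank 1. Corank 1: A-series; mu = 3 gives A_3.

Type A3, Milnor number mu = 3.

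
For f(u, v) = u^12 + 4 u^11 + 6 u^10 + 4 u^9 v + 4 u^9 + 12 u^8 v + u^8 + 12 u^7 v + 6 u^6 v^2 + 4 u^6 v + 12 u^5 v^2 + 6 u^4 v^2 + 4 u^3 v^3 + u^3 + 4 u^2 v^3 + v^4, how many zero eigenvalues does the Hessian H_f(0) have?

2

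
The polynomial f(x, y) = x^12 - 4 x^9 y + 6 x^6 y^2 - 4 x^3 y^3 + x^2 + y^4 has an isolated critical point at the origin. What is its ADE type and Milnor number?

Type A3, Milnor number mu = 3.

The Hessian of f at 0 has rank 1. Corank 1: A-series; mu = 3 gives A_3.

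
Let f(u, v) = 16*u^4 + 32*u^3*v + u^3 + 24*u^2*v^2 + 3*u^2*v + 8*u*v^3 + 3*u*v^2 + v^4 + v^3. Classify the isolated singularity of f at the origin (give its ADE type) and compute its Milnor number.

Type E_{6}, Milnor number mu = 6.

The Hessian of f at 0 is [[0, 0], [0, 0]] with rank 0, so corank 2. A Groebner basis of the Jacobian ideal J(f) in C{u,v} is {v^4, u*v^2 + 5*v^3/6, u^2 + 2*u*v + v^2}; counting standard monomials gives mu = 6. Corank 2; j^3 = (u + v)^3 is a perfect cube, so E-series; the 4-jet and mu = 6 give E_6.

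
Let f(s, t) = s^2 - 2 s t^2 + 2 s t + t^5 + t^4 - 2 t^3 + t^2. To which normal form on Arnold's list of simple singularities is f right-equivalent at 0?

A4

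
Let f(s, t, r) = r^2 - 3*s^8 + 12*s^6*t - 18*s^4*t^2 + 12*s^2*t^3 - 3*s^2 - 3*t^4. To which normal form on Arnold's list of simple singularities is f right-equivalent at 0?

A_3

The Hessian of f at 0 is [[-6, 0, 0], [0, 0, 0], [0, 0, 2]] with rank 2, so corank 1. A Groebner basis of the Jacobian ideal J(f) in C{s,t,r} is {t^3, s, r}; counting standard monomials gives mu = 3. Corank 1: A-series; mu = 3 gives A_3.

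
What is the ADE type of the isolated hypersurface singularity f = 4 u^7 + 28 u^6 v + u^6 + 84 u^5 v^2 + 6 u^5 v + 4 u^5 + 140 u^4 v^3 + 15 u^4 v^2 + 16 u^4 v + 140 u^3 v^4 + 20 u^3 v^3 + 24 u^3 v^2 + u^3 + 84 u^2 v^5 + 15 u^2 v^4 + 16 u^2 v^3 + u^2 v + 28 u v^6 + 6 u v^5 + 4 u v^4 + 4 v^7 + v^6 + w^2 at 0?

D_{7}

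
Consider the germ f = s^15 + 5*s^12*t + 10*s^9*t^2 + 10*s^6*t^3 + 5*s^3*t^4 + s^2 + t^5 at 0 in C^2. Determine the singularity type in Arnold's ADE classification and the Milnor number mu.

The Hessian of f at 0 has rank 1. Corank 1: A-series; mu = 4 gives A_4.

Type A4, Milnor number mu = 4.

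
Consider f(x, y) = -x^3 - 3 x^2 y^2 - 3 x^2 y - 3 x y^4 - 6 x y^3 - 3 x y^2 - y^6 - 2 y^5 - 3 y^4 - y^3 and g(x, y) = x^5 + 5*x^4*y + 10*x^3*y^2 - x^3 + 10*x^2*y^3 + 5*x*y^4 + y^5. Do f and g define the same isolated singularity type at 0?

Yes.

The Hessian of f at 0 has rank 0. Corank 2; j^3 = -(x + y)^3 is a perfect cube, so E-series; the 5-jet and mu = 8 give E_8. The Hessian of g at 0 has rank 0. Corank 2; j^3 = -x^3 is a perfect cube, so E-series; the 5-jet and mu = 8 give E_8. Both have type E_8, hence right-equivalent.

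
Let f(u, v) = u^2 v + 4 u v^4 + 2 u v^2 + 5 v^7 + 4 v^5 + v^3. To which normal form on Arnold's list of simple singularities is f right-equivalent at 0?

The Hessian of f at 0 has rank 0. Corank 2; j^3 = v*(u + v)^2 has shape L^2 M (L != M), so D-series; mu = 8 gives D_8.

D_{8}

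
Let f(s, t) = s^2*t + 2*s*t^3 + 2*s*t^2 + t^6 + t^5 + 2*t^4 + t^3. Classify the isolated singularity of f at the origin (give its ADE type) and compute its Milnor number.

Type D7, Milnor number mu = 7.

The Hessian of f at 0 is [[0, 0], [0, 0]] with rank 0, so corank 2. A Groebner basis of the Jacobian ideal J(f) in C{s,t} is {s^3 - s^2/2 - 7*s*t^2/2 + 3*s*t/2 + 2*t^2, s^2*t + s^2/6 + 13*s*t^2/6 - 5*s*t/6 - t^2, s*t + t^3 + t^2}; counting standard monomials gives mu = 7. Corank 2; j^3 = t*(s + t)^2 has shape L^2 M (L != M), so D-series; mu = 7 gives D_7.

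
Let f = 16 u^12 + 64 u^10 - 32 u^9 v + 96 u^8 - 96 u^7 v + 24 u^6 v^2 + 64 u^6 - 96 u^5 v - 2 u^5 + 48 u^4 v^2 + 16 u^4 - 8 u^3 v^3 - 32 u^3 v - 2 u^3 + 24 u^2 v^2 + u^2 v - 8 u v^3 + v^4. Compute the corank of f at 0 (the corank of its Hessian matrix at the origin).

Hessian at 0 has rank 0.

2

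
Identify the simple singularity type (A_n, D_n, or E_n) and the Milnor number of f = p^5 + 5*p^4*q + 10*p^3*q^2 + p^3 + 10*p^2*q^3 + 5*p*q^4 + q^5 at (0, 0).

The Hessian of f at 0 has rank 0. Corank 2; j^3 = p^3 is a perfect cube, so E-series; the 5-jet and mu = 8 give E_8.

Type E_{8}, Milnor number mu = 8.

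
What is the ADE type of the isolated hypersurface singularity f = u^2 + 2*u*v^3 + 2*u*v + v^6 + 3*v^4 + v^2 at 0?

The Hessian of f at 0 is [[2, 2], [2, 2]] with rank 1, so corank 1. A Groebner basis of the Jacobian ideal J(f) in C{u,v} is {v^3, u + v}; counting standard monomials gives mu = 3. Corank 1: A-series; mu = 3 gives A_3.

A_{3}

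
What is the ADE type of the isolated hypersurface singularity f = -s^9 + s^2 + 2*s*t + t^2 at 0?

The Hessian of f at 0 has rank 1. Corank 1: A-series; mu = 8 gives A_8.

A_8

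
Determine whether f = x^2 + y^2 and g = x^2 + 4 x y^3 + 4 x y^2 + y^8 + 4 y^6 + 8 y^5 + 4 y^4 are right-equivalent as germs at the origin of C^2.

The Hessian of f at 0 is [[2, 0], [0, 2]] with rank 2, so corank 0. A Groebner basis of the Jacobian ideal J(f) in C{x,y} is {x, y}; counting standard monomials gives mu = 1. Corank 0: nondegenerate Morse point, so A_1. The Hessian of g at 0 is [[2, 0], [0, 0]] with rank 1, so corank 1. A Groebner basis of the Jacobian ideal J(g) in C{x,y} is {x^3 + 2*x^2 + 8*x*y^2 - 4*x*y + 4*x + 8*y^2, x^2*y - 2*x^2 - 6*x*y^2 + 2*x*y - 2*x - 4*y^2, x/2 + y^3 + y^2}; counting standard monomials gives mu = 7. Corank 1: A-series; mu = 7 gives A_7. f is A_1 but g is A_7, hence not right-equivalent.

No.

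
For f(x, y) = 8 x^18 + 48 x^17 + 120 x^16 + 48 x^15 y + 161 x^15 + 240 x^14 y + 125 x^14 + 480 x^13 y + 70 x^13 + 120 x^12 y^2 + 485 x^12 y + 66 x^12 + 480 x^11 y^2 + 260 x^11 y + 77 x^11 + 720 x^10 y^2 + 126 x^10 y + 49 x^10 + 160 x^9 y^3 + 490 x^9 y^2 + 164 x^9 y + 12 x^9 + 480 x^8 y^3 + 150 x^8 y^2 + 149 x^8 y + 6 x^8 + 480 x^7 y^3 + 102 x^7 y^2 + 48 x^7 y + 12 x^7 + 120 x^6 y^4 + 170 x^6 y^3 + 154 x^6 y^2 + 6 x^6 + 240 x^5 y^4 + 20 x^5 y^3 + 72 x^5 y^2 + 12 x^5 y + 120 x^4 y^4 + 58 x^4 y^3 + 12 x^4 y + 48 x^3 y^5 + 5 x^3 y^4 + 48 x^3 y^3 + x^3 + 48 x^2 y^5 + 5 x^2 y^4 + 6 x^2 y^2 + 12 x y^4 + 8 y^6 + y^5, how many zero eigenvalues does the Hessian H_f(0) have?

2

Hessian at 0 has rank 0.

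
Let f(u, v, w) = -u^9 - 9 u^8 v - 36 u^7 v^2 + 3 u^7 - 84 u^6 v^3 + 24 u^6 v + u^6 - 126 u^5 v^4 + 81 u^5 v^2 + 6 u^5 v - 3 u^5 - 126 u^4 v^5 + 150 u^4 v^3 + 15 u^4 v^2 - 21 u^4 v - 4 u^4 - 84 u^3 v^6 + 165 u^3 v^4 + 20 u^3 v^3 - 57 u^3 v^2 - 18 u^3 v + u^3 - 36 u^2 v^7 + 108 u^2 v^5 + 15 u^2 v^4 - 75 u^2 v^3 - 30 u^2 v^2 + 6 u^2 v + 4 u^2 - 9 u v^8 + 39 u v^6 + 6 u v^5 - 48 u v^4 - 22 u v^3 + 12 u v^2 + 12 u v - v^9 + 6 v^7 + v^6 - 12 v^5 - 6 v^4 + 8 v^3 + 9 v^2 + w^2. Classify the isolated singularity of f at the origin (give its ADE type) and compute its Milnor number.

The Hessian of f at 0 has rank 2. Corank 1: A-series; mu = 2 gives A_2.

Type A_{2}, Milnor number mu = 2.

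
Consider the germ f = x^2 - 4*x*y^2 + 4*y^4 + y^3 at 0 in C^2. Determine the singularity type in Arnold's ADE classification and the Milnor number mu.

Type A_{2}, Milnor number mu = 2.

The Hessian of f at 0 has rank 1. Corank 1: A-series; mu = 2 gives A_2.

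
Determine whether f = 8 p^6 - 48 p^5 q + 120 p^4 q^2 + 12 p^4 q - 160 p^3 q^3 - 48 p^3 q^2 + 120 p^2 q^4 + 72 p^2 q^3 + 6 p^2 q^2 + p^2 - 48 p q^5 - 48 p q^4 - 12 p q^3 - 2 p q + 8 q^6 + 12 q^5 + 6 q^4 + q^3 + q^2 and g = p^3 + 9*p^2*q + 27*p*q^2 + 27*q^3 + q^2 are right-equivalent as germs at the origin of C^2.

Yes.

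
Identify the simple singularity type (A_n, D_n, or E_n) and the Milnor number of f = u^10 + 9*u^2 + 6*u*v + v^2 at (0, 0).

The Hessian of f at 0 has rank 1. Corank 1: A-series; mu = 9 gives A_9.

Type A_{9}, Milnor number mu = 9.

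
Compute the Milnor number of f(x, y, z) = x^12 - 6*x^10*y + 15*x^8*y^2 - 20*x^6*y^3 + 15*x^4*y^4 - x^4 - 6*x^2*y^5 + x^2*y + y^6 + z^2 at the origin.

7

The Hessian of f at 0 has rank 1. Corank 2; j^3 = x^2*y has shape L^2 M (L != M), so D-series; mu = 7 gives D_7.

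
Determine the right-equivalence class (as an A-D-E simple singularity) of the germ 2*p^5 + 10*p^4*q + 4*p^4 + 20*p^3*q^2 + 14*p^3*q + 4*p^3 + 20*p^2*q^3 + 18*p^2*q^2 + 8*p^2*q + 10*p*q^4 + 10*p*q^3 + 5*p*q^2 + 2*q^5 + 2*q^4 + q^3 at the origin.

The Hessian of f at 0 is [[0, 0], [0, 0]] with rank 0, so corank 2. A Groebner basis of the Jacobian ideal J(f) in C{p,q} is {p^3 - 5*p^2 - 6*p*q - 7*q^2/4, p^2*q + 9*p^2 + 11*p*q + 13*q^2/4, -16*p^2 + p*q^2 - 20*p*q - 6*q^2, 28*p^2 + 36*p*q + q^3 + 11*q^2}; counting standard monomials gives mu = 6. Corank 2; j^3 = (p + q)*(2*p + q)^2 has shape L^2 M (L != M), so D-series; mu = 6 gives D_6.

D_6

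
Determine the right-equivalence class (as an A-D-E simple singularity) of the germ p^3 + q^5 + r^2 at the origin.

The Hessian of f at 0 is [[0, 0, 0], [0, 0, 0], [0, 0, 2]] with rank 1, so corank 2. A Groebner basis of the Jacobian ideal J(f) in C{p,q,r} is {q^4, p^2, r}; counting standard monomials gives mu = 8. Corank 2; j^3 = p^3 is a perfect cube, so E-series; the 5-jet and mu = 8 give E_8.

E_8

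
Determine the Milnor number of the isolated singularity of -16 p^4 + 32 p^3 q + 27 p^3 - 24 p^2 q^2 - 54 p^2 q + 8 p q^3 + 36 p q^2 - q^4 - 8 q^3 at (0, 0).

The Hessian of f at 0 has rank 0. Corank 2; j^3 = (3*p - 2*q)^3 is a perfect cube, so E-series; the 4-jet and mu = 6 give E_6.

6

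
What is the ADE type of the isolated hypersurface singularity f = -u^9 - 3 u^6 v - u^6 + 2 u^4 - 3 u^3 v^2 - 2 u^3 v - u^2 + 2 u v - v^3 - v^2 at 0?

The Hessian of f at 0 has rank 1. Corank 1: A-series; mu = 2 gives A_2.

A_2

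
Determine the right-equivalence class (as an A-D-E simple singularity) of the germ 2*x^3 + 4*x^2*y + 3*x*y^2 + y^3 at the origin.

D_4

The Hessian of f at 0 is [[0, 0], [0, 0]] with rank 0, so corank 2. A Groebner basis of the Jacobian ideal J(f) in C{x,y} is {y^3, x^2 - 3*y^2/2, x*y + 3*y^2/2}; counting standard monomials gives mu = 4. Corank 2; j^3 = (x + y)*(2*x^2 + 2*x*y + y^2) splits into three distinct lines over C (the quadratic factor has nonzero discriminant), so D_4.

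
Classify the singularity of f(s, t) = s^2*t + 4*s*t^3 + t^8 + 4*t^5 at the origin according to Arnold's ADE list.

The Hessian of f at 0 is [[0, 0], [0, 0]] with rank 0, so corank 2. A Groebner basis of the Jacobian ideal J(f) in C{s,t} is {s^4, s^3*t - s^2 - 2*s*t^2, s^3/2 + s^2*t^2, s*t/2 + t^3}; counting standard monomials gives mu = 9. Corank 2; j^3 = s^2*t has shape L^2 M (L != M), so D-series; mu = 9 gives D_9.

D9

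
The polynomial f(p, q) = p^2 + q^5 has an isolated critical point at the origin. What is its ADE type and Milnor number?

Type A4, Milnor number mu = 4.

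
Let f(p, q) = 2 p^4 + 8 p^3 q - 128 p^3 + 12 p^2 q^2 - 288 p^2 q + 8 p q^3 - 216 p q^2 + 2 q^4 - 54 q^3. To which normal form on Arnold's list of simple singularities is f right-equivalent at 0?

The Hessian of f at 0 is [[0, 0], [0, 0]] with rank 0, so corank 2. A Groebner basis of the Jacobian ideal J(f) in C{p,q} is {q^4, p*q^2 + 5*q^3/6, p^2 + 3*p*q/2 + 9*q^2/16}; counting standard monomials gives mu = 6. Corank 2; j^3 = -2*(4*p + 3*q)^3 is a perfect cube, so E-series; the 4-jet and mu = 6 give E_6.

E_6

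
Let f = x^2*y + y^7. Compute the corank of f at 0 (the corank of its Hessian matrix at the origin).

2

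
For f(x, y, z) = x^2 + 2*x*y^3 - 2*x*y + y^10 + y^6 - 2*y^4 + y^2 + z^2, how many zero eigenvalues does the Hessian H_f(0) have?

1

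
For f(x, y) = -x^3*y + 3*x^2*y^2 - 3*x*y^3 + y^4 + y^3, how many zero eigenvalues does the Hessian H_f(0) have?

2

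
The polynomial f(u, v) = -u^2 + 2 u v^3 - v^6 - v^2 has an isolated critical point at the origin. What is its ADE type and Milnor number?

Type A1, Milnor number mu = 1.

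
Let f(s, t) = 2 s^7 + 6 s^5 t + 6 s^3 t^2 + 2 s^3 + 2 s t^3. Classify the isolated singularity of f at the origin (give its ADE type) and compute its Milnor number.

The Hessian of f at 0 has rank 0. Corank 2; j^3 = 2*s^3 is a perfect cube, so E-series; the 4-jet and mu = 7 give E_7.

Type E_7, Milnor number mu = 7.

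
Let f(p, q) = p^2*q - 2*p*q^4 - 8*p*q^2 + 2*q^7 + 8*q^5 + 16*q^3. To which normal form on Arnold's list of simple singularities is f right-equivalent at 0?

D_{8}

The Hessian of f at 0 is [[0, 0], [0, 0]] with rank 0, so corank 2. A Groebner basis of the Jacobian ideal J(f) in C{p,q} is {p^2/6 + p*q^3 - 16*p*q/3 + 56*q^2/3, -p*q + q^4 + 4*q^2, p^3 - 48*p*q^2 + 128*q^3, p^2*q - 8*p*q^2 + 16*q^3}; counting standard monomials gives mu = 8. Corank 2; j^3 = q*(p - 4*q)^2 has shape L^2 M (L != M), so D-series; mu = 8 gives D_8.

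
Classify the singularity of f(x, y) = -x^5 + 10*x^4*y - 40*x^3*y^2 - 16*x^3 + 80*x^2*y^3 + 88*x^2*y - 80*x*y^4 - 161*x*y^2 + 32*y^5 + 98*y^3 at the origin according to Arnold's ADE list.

D6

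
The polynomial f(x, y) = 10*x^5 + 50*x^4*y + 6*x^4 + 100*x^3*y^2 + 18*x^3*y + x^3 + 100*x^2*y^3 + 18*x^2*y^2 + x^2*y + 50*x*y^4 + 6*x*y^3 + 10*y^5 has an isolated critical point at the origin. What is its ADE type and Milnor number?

The Hessian of f at 0 is [[0, 0], [0, 0]] with rank 0, so corank 2. A Groebner basis of the Jacobian ideal J(f) in C{x,y} is {x^3, x^2*y, 3*x^2/4 + x*y^2, -23*x^2/12 + x*y/3 + y^3}; counting standard monomials gives mu = 6. Corank 2; j^3 = x^2*(x + y) has shape L^2 M (L != M), so D-series; mu = 6 gives D_6.

Type D_{6}, Milnor number mu = 6.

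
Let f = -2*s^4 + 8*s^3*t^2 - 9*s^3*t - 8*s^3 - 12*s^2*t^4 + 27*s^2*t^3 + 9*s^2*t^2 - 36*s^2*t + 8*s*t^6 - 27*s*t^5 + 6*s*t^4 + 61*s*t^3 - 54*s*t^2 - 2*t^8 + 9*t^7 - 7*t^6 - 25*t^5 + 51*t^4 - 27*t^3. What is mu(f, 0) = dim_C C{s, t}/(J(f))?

7

The Hessian of f at 0 has rank 0. Corank 2; j^3 = -(2*s + 3*t)^3 is a perfect cube, so E-series; the 4-jet and mu = 7 give E_7.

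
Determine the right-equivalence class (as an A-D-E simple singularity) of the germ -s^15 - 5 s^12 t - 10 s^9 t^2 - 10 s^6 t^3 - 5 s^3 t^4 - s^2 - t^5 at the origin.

A_4

The Hessian of f at 0 has rank 1. Corank 1: A-series; mu = 4 gives A_4.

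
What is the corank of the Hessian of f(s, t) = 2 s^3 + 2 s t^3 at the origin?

Hessian at 0 has rank 0.

2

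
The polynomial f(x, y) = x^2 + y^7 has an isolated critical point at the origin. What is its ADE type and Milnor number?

The Hessian of f at 0 has rank 1. Corank 1: A-series; mu = 6 gives A_6.

Type A_{6}, Milnor number mu = 6.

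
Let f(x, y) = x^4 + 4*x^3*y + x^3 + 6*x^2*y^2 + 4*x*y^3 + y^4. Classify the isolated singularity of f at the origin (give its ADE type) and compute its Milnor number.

The Hessian of f at 0 has rank 0. Corank 2; j^3 = x^3 is a perfect cube, so E-series; the 4-jet and mu = 6 give E_6.

Type E_6, Milnor number mu = 6.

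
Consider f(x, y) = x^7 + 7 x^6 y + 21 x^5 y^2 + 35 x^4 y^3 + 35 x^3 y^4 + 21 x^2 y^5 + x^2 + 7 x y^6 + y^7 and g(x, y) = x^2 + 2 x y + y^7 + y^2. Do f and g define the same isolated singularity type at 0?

The Hessian of f at 0 is [[2, 0], [0, 0]] with rank 1, so corank 1. A Groebner basis of the Jacobian ideal J(f) in C{x,y} is {y^6, x}; counting standard monomials gives mu = 6. Corank 1: A-series; mu = 6 gives A_6. The Hessian of g at 0 is [[2, 2], [2, 2]] with rank 1, so corank 1. A Groebner basis of the Jacobian ideal J(g) in C{x,y} is {y^6, x + y}; counting standard monomials gives mu = 6. Corank 1: A-series; mu = 6 gives A_6. Both have type A_6, hence right-equivalent.

Yes.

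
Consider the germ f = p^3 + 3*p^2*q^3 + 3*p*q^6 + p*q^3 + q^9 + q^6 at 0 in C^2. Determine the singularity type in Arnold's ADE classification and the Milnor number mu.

Type E_7, Milnor number mu = 7.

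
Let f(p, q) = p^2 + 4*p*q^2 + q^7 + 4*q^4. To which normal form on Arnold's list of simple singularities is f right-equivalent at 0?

A_6

The Hessian of f at 0 is [[2, 0], [0, 0]] with rank 1, so corank 1. A Groebner basis of the Jacobian ideal J(f) in C{p,q} is {p^3, p/2 + q^2}; counting standard monomials gives mu = 6. Corank 1: A-series; mu = 6 gives A_6.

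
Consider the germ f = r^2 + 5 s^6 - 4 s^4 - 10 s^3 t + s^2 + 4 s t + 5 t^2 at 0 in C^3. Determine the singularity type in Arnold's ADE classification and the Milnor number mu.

Type A_{1}, Milnor number mu = 1.

The Hessian of f at 0 has rank 3. Corank 0: nondegenerate Morse point, so A_1.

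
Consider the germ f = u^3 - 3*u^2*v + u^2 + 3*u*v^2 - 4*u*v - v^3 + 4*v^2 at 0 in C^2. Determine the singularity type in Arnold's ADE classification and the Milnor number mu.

Type A2, Milnor number mu = 2.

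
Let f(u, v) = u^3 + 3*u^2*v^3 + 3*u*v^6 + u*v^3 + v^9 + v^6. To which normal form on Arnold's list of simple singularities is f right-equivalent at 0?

E_{7}

The Hessian of f at 0 has rank 0. Corank 2; j^3 = u^3 is a perfect cube, so E-series; the 4-jet and mu = 7 give E_7.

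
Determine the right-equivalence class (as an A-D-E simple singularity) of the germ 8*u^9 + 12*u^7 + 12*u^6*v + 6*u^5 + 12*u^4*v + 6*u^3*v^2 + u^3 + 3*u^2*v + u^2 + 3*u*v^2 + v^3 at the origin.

A2

The Hessian of f at 0 has rank 1. Corank 1: A-series; mu = 2 gives A_2.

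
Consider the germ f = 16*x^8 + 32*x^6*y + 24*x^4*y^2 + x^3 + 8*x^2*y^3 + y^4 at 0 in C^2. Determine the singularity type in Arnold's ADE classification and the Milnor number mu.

Type E_6, Milnor number mu = 6.

The Hessian of f at 0 has rank 0. Corank 2; j^3 = x^3 is a perfect cube, so E-series; the 4-jet and mu = 6 give E_6.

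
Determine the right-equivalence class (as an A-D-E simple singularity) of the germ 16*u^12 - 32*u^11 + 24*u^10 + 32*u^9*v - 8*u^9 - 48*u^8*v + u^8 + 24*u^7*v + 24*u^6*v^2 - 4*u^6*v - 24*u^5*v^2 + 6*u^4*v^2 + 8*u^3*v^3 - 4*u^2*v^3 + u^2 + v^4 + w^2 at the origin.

A_{3}

The Hessian of f at 0 has rank 2. Corank 1: A-series; mu = 3 gives A_3.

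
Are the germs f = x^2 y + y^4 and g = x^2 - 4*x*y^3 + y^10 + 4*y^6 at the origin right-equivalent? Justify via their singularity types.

No.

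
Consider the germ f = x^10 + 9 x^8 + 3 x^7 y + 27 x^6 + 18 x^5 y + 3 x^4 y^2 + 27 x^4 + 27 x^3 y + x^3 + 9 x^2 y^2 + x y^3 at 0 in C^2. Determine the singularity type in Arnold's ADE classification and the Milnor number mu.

Type E_{7}, Milnor number mu = 7.

The Hessian of f at 0 is [[0, 0], [0, 0]] with rank 0, so corank 2. A Groebner basis of the Jacobian ideal J(f) in C{x,y} is {x^2/3 + y^4 + y^3/9, x^3, x^2*y - x^2/9 - y^3/27, 2*x^2/3 + x*y^2 + 2*y^3/9}; counting standard monomials gives mu = 7. Corank 2; j^3 = x^3 is a perfect cube, so E-series; the 4-jet and mu = 7 give E_7.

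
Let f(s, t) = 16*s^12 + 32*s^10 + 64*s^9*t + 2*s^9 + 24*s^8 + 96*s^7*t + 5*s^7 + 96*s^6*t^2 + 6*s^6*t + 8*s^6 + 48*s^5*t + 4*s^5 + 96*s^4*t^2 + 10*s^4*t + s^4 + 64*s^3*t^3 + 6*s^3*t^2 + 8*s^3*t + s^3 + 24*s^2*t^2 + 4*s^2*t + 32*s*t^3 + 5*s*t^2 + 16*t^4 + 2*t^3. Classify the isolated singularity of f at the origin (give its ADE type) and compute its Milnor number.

The Hessian of f at 0 is [[0, 0], [0, 0]] with rank 0, so corank 2. A Groebner basis of the Jacobian ideal J(f) in C{s,t} is {s*t^2 + s*t/4 + t^2/4, -s*t/4 + t^3 - t^2/4, s^2 + 3*s*t + 2*t^2}; counting standard monomials gives mu = 5. Corank 2; j^3 = (s + t)^2*(s + 2*t) has shape L^2 M (L != M), so D-series; mu = 5 gives D_5.

Type D5, Milnor number mu = 5.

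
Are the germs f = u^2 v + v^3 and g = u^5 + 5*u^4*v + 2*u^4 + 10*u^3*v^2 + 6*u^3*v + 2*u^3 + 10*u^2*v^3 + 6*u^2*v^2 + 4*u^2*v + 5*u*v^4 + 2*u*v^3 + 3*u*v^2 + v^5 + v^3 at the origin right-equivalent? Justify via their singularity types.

Yes.

The Hessian of f at 0 is [[0, 0], [0, 0]] with rank 0, so corank 2. A Groebner basis of the Jacobian ideal J(f) in C{u,v} is {v^3, u^2 + 3*v^2, u*v}; counting standard monomials gives mu = 4. Corank 2; j^3 = v*(u^2 + v^2) splits into three distinct lines over C (the quadratic factor has nonzero discriminant), so D_4. The Hessian of g at 0 is [[0, 0], [0, 0]] with rank 0, so corank 2. A Groebner basis of the Jacobian ideal J(g) in C{u,v} is {v^3, u^2 - 3*v^2/2, u*v + 3*v^2/2}; counting standard monomials gives mu = 4. Corank 2; j^3 = (u + v)*(2*u^2 + 2*u*v + v^2) splits into three distinct lines over C (the quadratic factor has nonzero discriminant), so D_4. Both have type D_4, hence right-equivalent.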